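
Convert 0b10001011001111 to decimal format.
Convert 0b10001011001111 (binary) → 8192 + 512 + 128 + 64 + 8 + 4 + 2 + 1 = 8911 (decimal)
8911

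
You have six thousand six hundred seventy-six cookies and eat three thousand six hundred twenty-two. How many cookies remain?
Convert six thousand six hundred seventy-six (English words) → 6×1000 + 6×100 + 76 = 6676 (decimal)
Convert three thousand six hundred twenty-two (English words) → 3×1000 + 6×100 + 22 = 3622 (decimal)
Compute 6676 - 3622 = 3054
3054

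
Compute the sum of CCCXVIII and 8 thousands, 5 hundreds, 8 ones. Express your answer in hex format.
Convert CCCXVIII (Roman numeral) → 100 + 100 + 100 + 10 + 5 + 1 + 1 + 1 = 318 (decimal)
Convert 8 thousands, 5 hundreds, 8 ones (place-value notation) → 8×1000 + 5×100 + 8 = 8508 (decimal)
Compute 318 + 8508 = 8826
Convert 8826 (decimal) → 8826 = 2×4096 + 2×256 + 7×16 + 10 → 0x227A (hexadecimal)
0x227A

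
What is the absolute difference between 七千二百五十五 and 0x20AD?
Convert 七千二百五十五 (Chinese numeral) → 7×1000 + 2×100 + 5×10 + 5 = 7255 (decimal)
Convert 0x20AD (hexadecimal) → 2×4096 + 10×16 + 13 = 8365 (decimal)
Compute |7255 - 8365| = 1110
1110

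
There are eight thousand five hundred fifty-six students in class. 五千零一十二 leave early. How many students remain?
Convert eight thousand five hundred fifty-six (English words) → 8×1000 + 5×100 + 56 = 8556 (decimal)
Convert 五千零一十二 (Chinese numeral) → 5×1000 + 1×10 + 2 = 5012 (decimal)
Compute 8556 - 5012 = 3544
3544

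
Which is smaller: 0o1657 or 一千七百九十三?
Convert 0o1657 (octal) → 1×512 + 6×64 + 5×8 + 7 = 943 (decimal)
Convert 一千七百九十三 (Chinese numeral) → 1×1000 + 7×100 + 9×10 + 3 = 1793 (decimal)
Compare 943 vs 1793: smaller = 943
943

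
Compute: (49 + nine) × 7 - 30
Convert nine (English words) → 9 (decimal)
Expression in decimal: (49 + 9) × 7 - 30
Parentheses first: 49 + 9 = 58
Multiply: 58 × 7 = 406
Subtract: 406 - 30 = 376
376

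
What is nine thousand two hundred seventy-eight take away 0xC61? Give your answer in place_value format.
Convert nine thousand two hundred seventy-eight (English words) → 9×1000 + 2×100 + 78 = 9278 (decimal)
Convert 0xC61 (hexadecimal) → 12×256 + 6×16 + 1 = 3169 (decimal)
Compute 9278 - 3169 = 6109
Convert 6109 (decimal) → 6109 = 6×1000 + 1×100 + 9 → 6 thousands, 1 hundred, 9 ones (place-value notation)
6 thousands, 1 hundred, 9 ones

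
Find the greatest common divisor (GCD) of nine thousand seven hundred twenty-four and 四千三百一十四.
Convert nine thousand seven hundred twenty-four (English words) → 9×1000 + 7×100 + 24 = 9724 (decimal)
Convert 四千三百一十四 (Chinese numeral) → 4×1000 + 3×100 + 1×10 + 4 = 4314 (decimal)
Compute gcd(9724, 4314) = 2
2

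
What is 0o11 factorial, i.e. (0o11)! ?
Convert 0o11 (octal) → 1×8 + 1 = 9 (decimal)
Compute 9! = 362880
362880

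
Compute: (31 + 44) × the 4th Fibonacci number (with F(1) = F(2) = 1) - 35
Convert the 4th Fibonacci number (with F(1) = F(2) = 1) (Fibonacci index) → 1, 1, 2, 3 → 3 (decimal)
Expression in decimal: (31 + 44) × 3 - 35
Parentheses first: 31 + 44 = 75
Multiply: 75 × 3 = 225
Subtract: 225 - 35 = 190
190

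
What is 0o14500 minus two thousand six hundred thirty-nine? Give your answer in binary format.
Convert 0o14500 (octal) → 1×4096 + 4×512 + 5×64 = 6464 (decimal)
Convert two thousand six hundred thirty-nine (English words) → 2×1000 + 6×100 + 39 = 2639 (decimal)
Compute 6464 - 2639 = 3825
Convert 3825 (decimal) → 3825 = 2048 + 1024 + 512 + 128 + 64 + 32 + 16 + 1 → 0b111011110001 (binary)
0b111011110001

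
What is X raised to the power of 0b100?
Convert X (Roman numeral) → 10 (decimal)
Convert 0b100 (binary) → 4 (decimal)
Compute 10 ^ 4 = 10000
10000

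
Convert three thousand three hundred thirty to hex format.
Convert three thousand three hundred thirty (English words) → 3×1000 + 3×100 + 30 = 3330 (decimal)
Convert 3330 (decimal) → 3330 = 13×256 + 2 → 0xD02 (hexadecimal)
0xD02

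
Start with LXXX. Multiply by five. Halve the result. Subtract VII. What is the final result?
Convert LXXX (Roman numeral) → 50 + 10 + 10 + 10 = 80 (decimal)
Start: 80
Convert five (English words) → 5 (decimal)
80 × 5 = 400
400 ÷ 2 = 200
Convert VII (Roman numeral) → 5 + 1 + 1 = 7 (decimal)
200 - 7 = 193
193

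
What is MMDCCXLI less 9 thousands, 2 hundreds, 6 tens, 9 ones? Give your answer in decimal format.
Convert MMDCCXLI (Roman numeral) → 1000 + 1000 + 500 + 100 + 100 + 40 + 1 = 2741 (decimal)
Convert 9 thousands, 2 hundreds, 6 tens, 9 ones (place-value notation) → 9×1000 + 2×100 + 6×10 + 9 = 9269 (decimal)
Compute 2741 - 9269 = -6528
-6528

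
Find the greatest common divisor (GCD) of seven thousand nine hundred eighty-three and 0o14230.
Convert seven thousand nine hundred eighty-three (English words) → 7×1000 + 9×100 + 83 = 7983 (decimal)
Convert 0o14230 (octal) → 1×4096 + 4×512 + 2×64 + 3×8 = 6296 (decimal)
Compute gcd(7983, 6296) = 1
1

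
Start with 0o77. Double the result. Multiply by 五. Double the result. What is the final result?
Convert 0o77 (octal) → 7×8 + 7 = 63 (decimal)
Start: 63
63 × 2 = 126
Convert 五 (Chinese numeral) → 5 (decimal)
126 × 5 = 630
630 × 2 = 1260
1260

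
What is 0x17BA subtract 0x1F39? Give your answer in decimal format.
Convert 0x17BA (hexadecimal) → 1×4096 + 7×256 + 11×16 + 10 = 6074 (decimal)
Convert 0x1F39 (hexadecimal) → 1×4096 + 15×256 + 3×16 + 9 = 7993 (decimal)
Compute 6074 - 7993 = -1919
-1919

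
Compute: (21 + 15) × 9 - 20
Parentheses first: 21 + 15 = 36
Multiply: 36 × 9 = 324
Subtract: 324 - 20 = 304
304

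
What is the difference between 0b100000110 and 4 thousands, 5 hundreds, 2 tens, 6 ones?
Convert 0b100000110 (binary) → 256 + 4 + 2 = 262 (decimal)
Convert 4 thousands, 5 hundreds, 2 tens, 6 ones (place-value notation) → 4×1000 + 5×100 + 2×10 + 6 = 4526 (decimal)
Difference: |262 - 4526| = 4264
4264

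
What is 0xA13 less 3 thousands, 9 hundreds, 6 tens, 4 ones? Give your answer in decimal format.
Convert 0xA13 (hexadecimal) → 10×256 + 1×16 + 3 = 2579 (decimal)
Convert 3 thousands, 9 hundreds, 6 tens, 4 ones (place-value notation) → 3×1000 + 9×100 + 6×10 + 4 = 3964 (decimal)
Compute 2579 - 3964 = -1385
-1385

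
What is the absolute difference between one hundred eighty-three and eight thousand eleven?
Convert one hundred eighty-three (English words) → 1×100 + 83 = 183 (decimal)
Convert eight thousand eleven (English words) → 8×1000 + 11 = 8011 (decimal)
Compute |183 - 8011| = 7828
7828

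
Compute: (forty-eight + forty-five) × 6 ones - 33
Convert forty-eight (English words) → 48 (decimal)
Convert forty-five (English words) → 45 (decimal)
Convert 6 ones (place-value notation) → 6 (decimal)
Expression in decimal: (48 + 45) × 6 - 33
Parentheses first: 48 + 45 = 93
Multiply: 93 × 6 = 558
Subtract: 558 - 33 = 525
525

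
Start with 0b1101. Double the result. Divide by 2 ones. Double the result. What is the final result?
Convert 0b1101 (binary) → 8 + 4 + 1 = 13 (decimal)
Start: 13
13 × 2 = 26
Convert 2 ones (place-value notation) → 2 (decimal)
26 ÷ 2 = 13
13 × 2 = 26
26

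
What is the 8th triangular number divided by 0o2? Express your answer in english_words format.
Convert the 8th triangular number (triangular index) → 8×9/2 = 36 (decimal)
Convert 0o2 (octal) → 2 (decimal)
Compute 36 ÷ 2 = 18
Convert 18 (decimal) → eighteen (English words)
eighteen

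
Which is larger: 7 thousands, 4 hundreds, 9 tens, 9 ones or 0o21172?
Convert 7 thousands, 4 hundreds, 9 tens, 9 ones (place-value notation) → 7×1000 + 4×100 + 9×10 + 9 = 7499 (decimal)
Convert 0o21172 (octal) → 2×4096 + 1×512 + 1×64 + 7×8 + 2 = 8826 (decimal)
Compare 7499 vs 8826: larger = 8826
8826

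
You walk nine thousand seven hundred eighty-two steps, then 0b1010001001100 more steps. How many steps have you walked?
Convert nine thousand seven hundred eighty-two (English words) → 9×1000 + 7×100 + 82 = 9782 (decimal)
Convert 0b1010001001100 (binary) → 4096 + 1024 + 64 + 8 + 4 = 5196 (decimal)
Compute 9782 + 5196 = 14978
14978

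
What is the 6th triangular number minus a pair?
The 6th triangular number = 6×7/2 = 21
Convert a pair (colloquial) → 2 (decimal)
Compute 21 - 2 = 19
19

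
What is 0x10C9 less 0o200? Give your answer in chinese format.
Convert 0x10C9 (hexadecimal) → 1×4096 + 12×16 + 9 = 4297 (decimal)
Convert 0o200 (octal) → 2×64 = 128 (decimal)
Compute 4297 - 128 = 4169
Convert 4169 (decimal) → 4169 = 4×1000 + 1×100 + 6×10 + 9 → 四千一百六十九 (Chinese numeral)
四千一百六十九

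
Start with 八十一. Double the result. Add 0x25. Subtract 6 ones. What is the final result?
Convert 八十一 (Chinese numeral) → 8×10 + 1 = 81 (decimal)
Start: 81
81 × 2 = 162
Convert 0x25 (hexadecimal) → 2×16 + 5 = 37 (decimal)
162 + 37 = 199
Convert 6 ones (place-value notation) → 6 (decimal)
199 - 6 = 193
193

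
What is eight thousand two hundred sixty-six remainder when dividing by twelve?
Convert eight thousand two hundred sixty-six (English words) → 8×1000 + 2×100 + 66 = 8266 (decimal)
Convert twelve (English words) → 12 (decimal)
Compute 8266 mod 12 = 10
10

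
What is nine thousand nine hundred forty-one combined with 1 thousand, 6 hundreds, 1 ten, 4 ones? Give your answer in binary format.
Convert nine thousand nine hundred forty-one (English words) → 9×1000 + 9×100 + 41 = 9941 (decimal)
Convert 1 thousand, 6 hundreds, 1 ten, 4 ones (place-value notation) → 1×1000 + 6×100 + 1×10 + 4 = 1614 (decimal)
Compute 9941 + 1614 = 11555
Convert 11555 (decimal) → 11555 = 8192 + 2048 + 1024 + 256 + 32 + 2 + 1 → 0b10110100100011 (binary)
0b10110100100011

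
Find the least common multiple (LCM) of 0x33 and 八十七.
Convert 0x33 (hexadecimal) → 3×16 + 3 = 51 (decimal)
Convert 八十七 (Chinese numeral) → 8×10 + 7 = 87 (decimal)
Compute lcm(51, 87) = 1479
1479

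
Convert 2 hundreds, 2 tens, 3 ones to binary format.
Convert 2 hundreds, 2 tens, 3 ones (place-value notation) → 2×100 + 2×10 + 3 = 223 (decimal)
Convert 223 (decimal) → 223 = 128 + 64 + 16 + 8 + 4 + 2 + 1 → 0b11011111 (binary)
0b11011111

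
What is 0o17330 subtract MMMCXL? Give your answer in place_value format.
Convert 0o17330 (octal) → 1×4096 + 7×512 + 3×64 + 3×8 = 7896 (decimal)
Convert MMMCXL (Roman numeral) → 1000 + 1000 + 1000 + 100 + 40 = 3140 (decimal)
Compute 7896 - 3140 = 4756
Convert 4756 (decimal) → 4756 = 4×1000 + 7×100 + 5×10 + 6 → 4 thousands, 7 hundreds, 5 tens, 6 ones (place-value notation)
4 thousands, 7 hundreds, 5 tens, 6 ones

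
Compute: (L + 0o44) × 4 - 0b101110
Convert L (Roman numeral) → 50 (decimal)
Convert 0o44 (octal) → 4×8 + 4 = 36 (decimal)
Convert 0b101110 (binary) → 32 + 8 + 4 + 2 = 46 (decimal)
Expression in decimal: (50 + 36) × 4 - 46
Parentheses first: 50 + 36 = 86
Multiply: 86 × 4 = 344
Subtract: 344 - 46 = 298
298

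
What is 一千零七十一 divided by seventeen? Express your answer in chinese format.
Convert 一千零七十一 (Chinese numeral) → 1×1000 + 7×10 + 1 = 1071 (decimal)
Convert seventeen (English words) → 17 (decimal)
Compute 1071 ÷ 17 = 63
Convert 63 (decimal) → 63 = 6×10 + 3 → 六十三 (Chinese numeral)
六十三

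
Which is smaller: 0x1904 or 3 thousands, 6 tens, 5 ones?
Convert 0x1904 (hexadecimal) → 1×4096 + 9×256 + 4 = 6404 (decimal)
Convert 3 thousands, 6 tens, 5 ones (place-value notation) → 3×1000 + 6×10 + 5 = 3065 (decimal)
Compare 6404 vs 3065: smaller = 3065
3065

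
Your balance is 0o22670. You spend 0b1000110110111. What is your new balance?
Convert 0o22670 (octal) → 2×4096 + 2×512 + 6×64 + 7×8 = 9656 (decimal)
Convert 0b1000110110111 (binary) → 4096 + 256 + 128 + 32 + 16 + 4 + 2 + 1 = 4535 (decimal)
Compute 9656 - 4535 = 5121
5121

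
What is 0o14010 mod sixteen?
Convert 0o14010 (octal) → 1×4096 + 4×512 + 1×8 = 6152 (decimal)
Convert sixteen (English words) → 16 (decimal)
Compute 6152 mod 16 = 8
8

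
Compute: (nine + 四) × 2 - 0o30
Convert nine (English words) → 9 (decimal)
Convert 四 (Chinese numeral) → 4 (decimal)
Convert 0o30 (octal) → 3×8 = 24 (decimal)
Expression in decimal: (9 + 4) × 2 - 24
Parentheses first: 9 + 4 = 13
Multiply: 13 × 2 = 26
Subtract: 26 - 24 = 2
2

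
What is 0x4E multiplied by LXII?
Convert 0x4E (hexadecimal) → 4×16 + 14 = 78 (decimal)
Convert LXII (Roman numeral) → 50 + 10 + 1 + 1 = 62 (decimal)
Compute 78 × 62 = 4836
4836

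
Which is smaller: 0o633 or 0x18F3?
Convert 0o633 (octal) → 6×64 + 3×8 + 3 = 411 (decimal)
Convert 0x18F3 (hexadecimal) → 1×4096 + 8×256 + 15×16 + 3 = 6387 (decimal)
Compare 411 vs 6387: smaller = 411
411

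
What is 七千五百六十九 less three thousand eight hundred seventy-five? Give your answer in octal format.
Convert 七千五百六十九 (Chinese numeral) → 7×1000 + 5×100 + 6×10 + 9 = 7569 (decimal)
Convert three thousand eight hundred seventy-five (English words) → 3×1000 + 8×100 + 75 = 3875 (decimal)
Compute 7569 - 3875 = 3694
Convert 3694 (decimal) → 3694 = 7×512 + 1×64 + 5×8 + 6 → 0o7156 (octal)
0o7156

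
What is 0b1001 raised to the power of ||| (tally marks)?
Convert 0b1001 (binary) → 8 + 1 = 9 (decimal)
Convert ||| (tally marks) → 3 (decimal)
Compute 9 ^ 3 = 729
729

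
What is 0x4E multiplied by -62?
Convert 0x4E (hexadecimal) → 4×16 + 14 = 78 (decimal)
Compute 78 × -62 = -4836
-4836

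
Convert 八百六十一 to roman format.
Convert 八百六十一 (Chinese numeral) → 8×100 + 6×10 + 1 = 861 (decimal)
Convert 861 (decimal) → 861 = 500 + 100 + 100 + 100 + 50 + 10 + 1 → DCCCLXI (Roman numeral)
DCCCLXI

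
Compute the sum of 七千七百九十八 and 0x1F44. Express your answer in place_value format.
Convert 七千七百九十八 (Chinese numeral) → 7×1000 + 7×100 + 9×10 + 8 = 7798 (decimal)
Convert 0x1F44 (hexadecimal) → 1×4096 + 15×256 + 4×16 + 4 = 8004 (decimal)
Compute 7798 + 8004 = 15802
Convert 15802 (decimal) → 15802 = 15×1000 + 8×100 + 2 → 15 thousands, 8 hundreds, 2 ones (place-value notation)
15 thousands, 8 hundreds, 2 ones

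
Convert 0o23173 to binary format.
Convert 0o23173 (octal) → 2×4096 + 3×512 + 1×64 + 7×8 + 3 = 9851 (decimal)
Convert 9851 (decimal) → 9851 = 8192 + 1024 + 512 + 64 + 32 + 16 + 8 + 2 + 1 → 0b10011001111011 (binary)
0b10011001111011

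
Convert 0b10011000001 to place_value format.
Convert 0b10011000001 (binary) → 1024 + 128 + 64 + 1 = 1217 (decimal)
Convert 1217 (decimal) → 1217 = 1×1000 + 2×100 + 1×10 + 7 → 1 thousand, 2 hundreds, 1 ten, 7 ones (place-value notation)
1 thousand, 2 hundreds, 1 ten, 7 ones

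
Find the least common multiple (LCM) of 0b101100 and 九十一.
Convert 0b101100 (binary) → 32 + 8 + 4 = 44 (decimal)
Convert 九十一 (Chinese numeral) → 9×10 + 1 = 91 (decimal)
Compute lcm(44, 91) = 4004
4004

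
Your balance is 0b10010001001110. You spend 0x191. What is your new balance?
Convert 0b10010001001110 (binary) → 8192 + 1024 + 64 + 8 + 4 + 2 = 9294 (decimal)
Convert 0x191 (hexadecimal) → 1×256 + 9×16 + 1 = 401 (decimal)
Compute 9294 - 401 = 8893
8893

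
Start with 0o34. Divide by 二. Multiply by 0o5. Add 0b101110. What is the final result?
Convert 0o34 (octal) → 3×8 + 4 = 28 (decimal)
Start: 28
Convert 二 (Chinese numeral) → 2 (decimal)
28 ÷ 2 = 14
Convert 0o5 (octal) → 5 (decimal)
14 × 5 = 70
Convert 0b101110 (binary) → 32 + 8 + 4 + 2 = 46 (decimal)
70 + 46 = 116
116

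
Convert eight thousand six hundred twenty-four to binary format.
Convert eight thousand six hundred twenty-four (English words) → 8×1000 + 6×100 + 24 = 8624 (decimal)
Convert 8624 (decimal) → 8624 = 8192 + 256 + 128 + 32 + 16 → 0b10000110110000 (binary)
0b10000110110000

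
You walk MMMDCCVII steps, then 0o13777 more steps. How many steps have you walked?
Convert MMMDCCVII (Roman numeral) → 1000 + 1000 + 1000 + 500 + 100 + 100 + 5 + 1 + 1 = 3707 (decimal)
Convert 0o13777 (octal) → 1×4096 + 3×512 + 7×64 + 7×8 + 7 = 6143 (decimal)
Compute 3707 + 6143 = 9850
9850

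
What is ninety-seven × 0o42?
Convert ninety-seven (English words) → 97 (decimal)
Convert 0o42 (octal) → 4×8 + 2 = 34 (decimal)
Compute 97 × 34 = 3298
3298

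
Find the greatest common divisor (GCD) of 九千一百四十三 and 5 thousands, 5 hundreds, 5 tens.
Convert 九千一百四十三 (Chinese numeral) → 9×1000 + 1×100 + 4×10 + 3 = 9143 (decimal)
Convert 5 thousands, 5 hundreds, 5 tens (place-value notation) → 5×1000 + 5×100 + 5×10 = 5550 (decimal)
Compute gcd(9143, 5550) = 1
1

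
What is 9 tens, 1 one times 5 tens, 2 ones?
Convert 9 tens, 1 one (place-value notation) → 9×10 + 1 = 91 (decimal)
Convert 5 tens, 2 ones (place-value notation) → 5×10 + 2 = 52 (decimal)
Compute 91 × 52 = 4732
4732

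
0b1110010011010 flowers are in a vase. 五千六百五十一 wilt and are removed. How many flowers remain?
Convert 0b1110010011010 (binary) → 4096 + 2048 + 1024 + 128 + 16 + 8 + 2 = 7322 (decimal)
Convert 五千六百五十一 (Chinese numeral) → 5×1000 + 6×100 + 5×10 + 1 = 5651 (decimal)
Compute 7322 - 5651 = 1671
1671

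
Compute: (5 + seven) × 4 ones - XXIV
Convert seven (English words) → 7 (decimal)
Convert 4 ones (place-value notation) → 4 (decimal)
Convert XXIV (Roman numeral) → 10 + 10 + 4 = 24 (decimal)
Expression in decimal: (5 + 7) × 4 - 24
Parentheses first: 5 + 7 = 12
Multiply: 12 × 4 = 48
Subtract: 48 - 24 = 24
24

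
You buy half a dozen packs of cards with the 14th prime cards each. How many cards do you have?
Convert the 14th prime (prime index) → 43 (decimal)
Convert half a dozen (colloquial) → 6 (decimal)
Compute 43 × 6 = 258
258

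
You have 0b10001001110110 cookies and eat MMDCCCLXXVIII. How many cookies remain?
Convert 0b10001001110110 (binary) → 8192 + 512 + 64 + 32 + 16 + 4 + 2 = 8822 (decimal)
Convert MMDCCCLXXVIII (Roman numeral) → 1000 + 1000 + 500 + 100 + 100 + 100 + 50 + 10 + 10 + 5 + 1 + 1 + 1 = 2878 (decimal)
Compute 8822 - 2878 = 5944
5944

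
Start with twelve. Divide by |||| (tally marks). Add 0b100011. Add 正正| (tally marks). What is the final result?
Convert twelve (English words) → 12 (decimal)
Start: 12
Convert |||| (tally marks) → 4 (decimal)
12 ÷ 4 = 3
Convert 0b100011 (binary) → 32 + 2 + 1 = 35 (decimal)
3 + 35 = 38
Convert 正正| (tally marks) → 5 + 5 + 1 = 11 (decimal)
38 + 11 = 49
49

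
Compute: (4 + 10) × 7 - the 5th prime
Convert the 5th prime (prime index) → 11 (decimal)
Expression in decimal: (4 + 10) × 7 - 11
Parentheses first: 4 + 10 = 14
Multiply: 14 × 7 = 98
Subtract: 98 - 11 = 87
87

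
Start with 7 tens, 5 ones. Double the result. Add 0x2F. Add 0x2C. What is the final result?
Convert 7 tens, 5 ones (place-value notation) → 7×10 + 5 = 75 (decimal)
Start: 75
75 × 2 = 150
Convert 0x2F (hexadecimal) → 2×16 + 15 = 47 (decimal)
150 + 47 = 197
Convert 0x2C (hexadecimal) → 2×16 + 12 = 44 (decimal)
197 + 44 = 241
241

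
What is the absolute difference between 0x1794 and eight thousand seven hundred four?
Convert 0x1794 (hexadecimal) → 1×4096 + 7×256 + 9×16 + 4 = 6036 (decimal)
Convert eight thousand seven hundred four (English words) → 8×1000 + 7×100 + 4 = 8704 (decimal)
Compute |6036 - 8704| = 2668
2668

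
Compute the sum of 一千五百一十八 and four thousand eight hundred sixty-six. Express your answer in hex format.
Convert 一千五百一十八 (Chinese numeral) → 1×1000 + 5×100 + 1×10 + 8 = 1518 (decimal)
Convert four thousand eight hundred sixty-six (English words) → 4×1000 + 8×100 + 66 = 4866 (decimal)
Compute 1518 + 4866 = 6384
Convert 6384 (decimal) → 6384 = 1×4096 + 8×256 + 15×16 → 0x18F0 (hexadecimal)
0x18F0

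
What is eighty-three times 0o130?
Convert eighty-three (English words) → 83 (decimal)
Convert 0o130 (octal) → 1×64 + 3×8 = 88 (decimal)
Compute 83 × 88 = 7304
7304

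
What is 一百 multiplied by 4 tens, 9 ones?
Convert 一百 (Chinese numeral) → 1×100 = 100 (decimal)
Convert 4 tens, 9 ones (place-value notation) → 4×10 + 9 = 49 (decimal)
Compute 100 × 49 = 4900
4900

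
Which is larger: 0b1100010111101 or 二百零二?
Convert 0b1100010111101 (binary) → 4096 + 2048 + 128 + 32 + 16 + 8 + 4 + 1 = 6333 (decimal)
Convert 二百零二 (Chinese numeral) → 2×100 + 2 = 202 (decimal)
Compare 6333 vs 202: larger = 6333
6333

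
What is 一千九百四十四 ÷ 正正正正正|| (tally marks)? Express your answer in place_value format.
Convert 一千九百四十四 (Chinese numeral) → 1×1000 + 9×100 + 4×10 + 4 = 1944 (decimal)
Convert 正正正正正|| (tally marks) → 5 + 5 + 5 + 5 + 5 + 2 = 27 (decimal)
Compute 1944 ÷ 27 = 72
Convert 72 (decimal) → 72 = 7×10 + 2 → 7 tens, 2 ones (place-value notation)
7 tens, 2 ones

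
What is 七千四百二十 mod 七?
Convert 七千四百二十 (Chinese numeral) → 7×1000 + 4×100 + 2×10 = 7420 (decimal)
Convert 七 (Chinese numeral) → 7 (decimal)
Compute 7420 mod 7 = 0
0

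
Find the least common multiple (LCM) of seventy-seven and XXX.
Convert seventy-seven (English words) → 77 (decimal)
Convert XXX (Roman numeral) → 10 + 10 + 10 = 30 (decimal)
Compute lcm(77, 30) = 2310
2310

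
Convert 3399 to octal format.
Convert 3399 (decimal) → 3399 = 6×512 + 5×64 + 7 → 0o6507 (octal)
0o6507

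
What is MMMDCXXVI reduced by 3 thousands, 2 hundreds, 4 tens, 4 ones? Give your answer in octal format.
Convert MMMDCXXVI (Roman numeral) → 1000 + 1000 + 1000 + 500 + 100 + 10 + 10 + 5 + 1 = 3626 (decimal)
Convert 3 thousands, 2 hundreds, 4 tens, 4 ones (place-value notation) → 3×1000 + 2×100 + 4×10 + 4 = 3244 (decimal)
Compute 3626 - 3244 = 382
Convert 382 (decimal) → 382 = 5×64 + 7×8 + 6 → 0o576 (octal)
0o576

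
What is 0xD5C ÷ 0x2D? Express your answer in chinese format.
Convert 0xD5C (hexadecimal) → 13×256 + 5×16 + 12 = 3420 (decimal)
Convert 0x2D (hexadecimal) → 2×16 + 13 = 45 (decimal)
Compute 3420 ÷ 45 = 76
Convert 76 (decimal) → 76 = 7×10 + 6 → 七十六 (Chinese numeral)
七十六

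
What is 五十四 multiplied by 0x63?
Convert 五十四 (Chinese numeral) → 5×10 + 4 = 54 (decimal)
Convert 0x63 (hexadecimal) → 6×16 + 3 = 99 (decimal)
Compute 54 × 99 = 5346
5346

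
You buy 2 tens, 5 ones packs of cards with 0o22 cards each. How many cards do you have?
Convert 0o22 (octal) → 2×8 + 2 = 18 (decimal)
Convert 2 tens, 5 ones (place-value notation) → 2×10 + 5 = 25 (decimal)
Compute 18 × 25 = 450
450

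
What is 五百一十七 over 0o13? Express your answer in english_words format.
Convert 五百一十七 (Chinese numeral) → 5×100 + 1×10 + 7 = 517 (decimal)
Convert 0o13 (octal) → 1×8 + 3 = 11 (decimal)
Compute 517 ÷ 11 = 47
Convert 47 (decimal) → forty-seven (English words)
forty-seven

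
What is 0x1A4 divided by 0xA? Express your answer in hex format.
Convert 0x1A4 (hexadecimal) → 1×256 + 10×16 + 4 = 420 (decimal)
Convert 0xA (hexadecimal) → 10 (decimal)
Compute 420 ÷ 10 = 42
Convert 42 (decimal) → 42 = 2×16 + 10 → 0x2A (hexadecimal)
0x2A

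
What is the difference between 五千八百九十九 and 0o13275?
Convert 五千八百九十九 (Chinese numeral) → 5×1000 + 8×100 + 9×10 + 9 = 5899 (decimal)
Convert 0o13275 (octal) → 1×4096 + 3×512 + 2×64 + 7×8 + 5 = 5821 (decimal)
Difference: |5899 - 5821| = 78
78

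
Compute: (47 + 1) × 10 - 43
Parentheses first: 47 + 1 = 48
Multiply: 48 × 10 = 480
Subtract: 480 - 43 = 437
437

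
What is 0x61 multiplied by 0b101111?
Convert 0x61 (hexadecimal) → 6×16 + 1 = 97 (decimal)
Convert 0b101111 (binary) → 32 + 8 + 4 + 2 + 1 = 47 (decimal)
Compute 97 × 47 = 4559
4559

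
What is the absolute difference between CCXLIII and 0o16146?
Convert CCXLIII (Roman numeral) → 100 + 100 + 40 + 1 + 1 + 1 = 243 (decimal)
Convert 0o16146 (octal) → 1×4096 + 6×512 + 1×64 + 4×8 + 6 = 7270 (decimal)
Compute |243 - 7270| = 7027
7027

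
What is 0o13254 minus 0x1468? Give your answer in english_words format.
Convert 0o13254 (octal) → 1×4096 + 3×512 + 2×64 + 5×8 + 4 = 5804 (decimal)
Convert 0x1468 (hexadecimal) → 1×4096 + 4×256 + 6×16 + 8 = 5224 (decimal)
Compute 5804 - 5224 = 580
Convert 580 (decimal) → 580 = 5×100 + 80 → five hundred eighty (English words)
five hundred eighty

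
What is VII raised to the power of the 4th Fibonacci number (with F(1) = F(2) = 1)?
Convert VII (Roman numeral) → 5 + 1 + 1 = 7 (decimal)
Convert the 4th Fibonacci number (with F(1) = F(2) = 1) (Fibonacci index) → 1, 1, 2, 3 → 3 (decimal)
Compute 7 ^ 3 = 343
343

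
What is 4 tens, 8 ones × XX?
Convert 4 tens, 8 ones (place-value notation) → 4×10 + 8 = 48 (decimal)
Convert XX (Roman numeral) → 10 + 10 = 20 (decimal)
Compute 48 × 20 = 960
960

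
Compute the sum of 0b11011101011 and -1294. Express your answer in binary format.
Convert 0b11011101011 (binary) → 1024 + 512 + 128 + 64 + 32 + 8 + 2 + 1 = 1771 (decimal)
Compute 1771 + -1294 = 477
Convert 477 (decimal) → 477 = 256 + 128 + 64 + 16 + 8 + 4 + 1 → 0b111011101 (binary)
0b111011101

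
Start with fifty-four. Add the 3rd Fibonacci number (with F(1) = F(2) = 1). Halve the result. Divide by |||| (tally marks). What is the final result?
Convert fifty-four (English words) → 54 (decimal)
Start: 54
Convert the 3rd Fibonacci number (with F(1) = F(2) = 1) (Fibonacci index) → 1, 1, 2 → 2 (decimal)
54 + 2 = 56
56 ÷ 2 = 28
Convert |||| (tally marks) → 4 (decimal)
28 ÷ 4 = 7
7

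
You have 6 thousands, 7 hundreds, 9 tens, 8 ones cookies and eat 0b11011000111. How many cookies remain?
Convert 6 thousands, 7 hundreds, 9 tens, 8 ones (place-value notation) → 6×1000 + 7×100 + 9×10 + 8 = 6798 (decimal)
Convert 0b11011000111 (binary) → 1024 + 512 + 128 + 64 + 4 + 2 + 1 = 1735 (decimal)
Compute 6798 - 1735 = 5063
5063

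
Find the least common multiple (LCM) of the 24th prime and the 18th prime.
Convert the 24th prime (prime index) → 89 (decimal)
Convert the 18th prime (prime index) → 61 (decimal)
Compute lcm(89, 61) = 5429
5429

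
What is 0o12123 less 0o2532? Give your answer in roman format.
Convert 0o12123 (octal) → 1×4096 + 2×512 + 1×64 + 2×8 + 3 = 5203 (decimal)
Convert 0o2532 (octal) → 2×512 + 5×64 + 3×8 + 2 = 1370 (decimal)
Compute 5203 - 1370 = 3833
Convert 3833 (decimal) → 3833 = 1000 + 1000 + 1000 + 500 + 100 + 100 + 100 + 10 + 10 + 10 + 1 + 1 + 1 → MMMDCCCXXXIII (Roman numeral)
MMMDCCCXXXIII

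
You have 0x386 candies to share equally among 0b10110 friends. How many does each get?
Convert 0x386 (hexadecimal) → 3×256 + 8×16 + 6 = 902 (decimal)
Convert 0b10110 (binary) → 16 + 4 + 2 = 22 (decimal)
Compute 902 ÷ 22 = 41
41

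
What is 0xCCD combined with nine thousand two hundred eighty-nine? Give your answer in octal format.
Convert 0xCCD (hexadecimal) → 12×256 + 12×16 + 13 = 3277 (decimal)
Convert nine thousand two hundred eighty-nine (English words) → 9×1000 + 2×100 + 89 = 9289 (decimal)
Compute 3277 + 9289 = 12566
Convert 12566 (decimal) → 12566 = 3×4096 + 4×64 + 2×8 + 6 → 0o30426 (octal)
0o30426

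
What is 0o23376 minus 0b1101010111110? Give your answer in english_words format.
Convert 0o23376 (octal) → 2×4096 + 3×512 + 3×64 + 7×8 + 6 = 9982 (decimal)
Convert 0b1101010111110 (binary) → 4096 + 2048 + 512 + 128 + 32 + 16 + 8 + 4 + 2 = 6846 (decimal)
Compute 9982 - 6846 = 3136
Convert 3136 (decimal) → 3136 = 3×1000 + 1×100 + 36 → three thousand one hundred thirty-six (English words)
three thousand one hundred thirty-six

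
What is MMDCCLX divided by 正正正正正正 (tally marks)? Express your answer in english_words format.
Convert MMDCCLX (Roman numeral) → 1000 + 1000 + 500 + 100 + 100 + 50 + 10 = 2760 (decimal)
Convert 正正正正正正 (tally marks) → 5 + 5 + 5 + 5 + 5 + 5 = 30 (decimal)
Compute 2760 ÷ 30 = 92
Convert 92 (decimal) → ninety-two (English words)
ninety-two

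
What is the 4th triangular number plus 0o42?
The 4th triangular number = 4×5/2 = 10
Convert 0o42 (octal) → 4×8 + 2 = 34 (decimal)
Compute 10 + 34 = 44
44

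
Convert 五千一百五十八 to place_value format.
Convert 五千一百五十八 (Chinese numeral) → 5×1000 + 1×100 + 5×10 + 8 = 5158 (decimal)
Convert 5158 (decimal) → 5158 = 5×1000 + 1×100 + 5×10 + 8 → 5 thousands, 1 hundred, 5 tens, 8 ones (place-value notation)
5 thousands, 1 hundred, 5 tens, 8 ones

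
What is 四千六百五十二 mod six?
Convert 四千六百五十二 (Chinese numeral) → 4×1000 + 6×100 + 5×10 + 2 = 4652 (decimal)
Convert six (English words) → 6 (decimal)
Compute 4652 mod 6 = 2
2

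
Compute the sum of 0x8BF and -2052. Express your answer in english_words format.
Convert 0x8BF (hexadecimal) → 8×256 + 11×16 + 15 = 2239 (decimal)
Compute 2239 + -2052 = 187
Convert 187 (decimal) → 187 = 1×100 + 87 → one hundred eighty-seven (English words)
one hundred eighty-seven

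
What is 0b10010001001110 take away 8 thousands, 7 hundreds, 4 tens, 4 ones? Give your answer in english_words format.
Convert 0b10010001001110 (binary) → 8192 + 1024 + 64 + 8 + 4 + 2 = 9294 (decimal)
Convert 8 thousands, 7 hundreds, 4 tens, 4 ones (place-value notation) → 8×1000 + 7×100 + 4×10 + 4 = 8744 (decimal)
Compute 9294 - 8744 = 550
Convert 550 (decimal) → 550 = 5×100 + 50 → five hundred fifty (English words)
five hundred fifty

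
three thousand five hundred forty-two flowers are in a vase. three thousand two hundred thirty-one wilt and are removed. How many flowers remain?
Convert three thousand five hundred forty-two (English words) → 3×1000 + 5×100 + 42 = 3542 (decimal)
Convert three thousand two hundred thirty-one (English words) → 3×1000 + 2×100 + 31 = 3231 (decimal)
Compute 3542 - 3231 = 311
311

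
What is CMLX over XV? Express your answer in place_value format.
Convert CMLX (Roman numeral) → 900 + 50 + 10 = 960 (decimal)
Convert XV (Roman numeral) → 10 + 5 = 15 (decimal)
Compute 960 ÷ 15 = 64
Convert 64 (decimal) → 64 = 6×10 + 4 → 6 tens, 4 ones (place-value notation)
6 tens, 4 ones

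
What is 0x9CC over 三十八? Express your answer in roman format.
Convert 0x9CC (hexadecimal) → 9×256 + 12×16 + 12 = 2508 (decimal)
Convert 三十八 (Chinese numeral) → 3×10 + 8 = 38 (decimal)
Compute 2508 ÷ 38 = 66
Convert 66 (decimal) → 66 = 50 + 10 + 5 + 1 → LXVI (Roman numeral)
LXVI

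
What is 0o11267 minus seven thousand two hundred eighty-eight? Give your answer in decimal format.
Convert 0o11267 (octal) → 1×4096 + 1×512 + 2×64 + 6×8 + 7 = 4791 (decimal)
Convert seven thousand two hundred eighty-eight (English words) → 7×1000 + 2×100 + 88 = 7288 (decimal)
Compute 4791 - 7288 = -2497
-2497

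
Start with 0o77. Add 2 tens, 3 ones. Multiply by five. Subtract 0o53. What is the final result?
Convert 0o77 (octal) → 7×8 + 7 = 63 (decimal)
Start: 63
Convert 2 tens, 3 ones (place-value notation) → 2×10 + 3 = 23 (decimal)
63 + 23 = 86
Convert five (English words) → 5 (decimal)
86 × 5 = 430
Convert 0o53 (octal) → 5×8 + 3 = 43 (decimal)
430 - 43 = 387
387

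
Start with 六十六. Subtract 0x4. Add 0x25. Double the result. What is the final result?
Convert 六十六 (Chinese numeral) → 6×10 + 6 = 66 (decimal)
Start: 66
Convert 0x4 (hexadecimal) → 4 (decimal)
66 - 4 = 62
Convert 0x25 (hexadecimal) → 2×16 + 5 = 37 (decimal)
62 + 37 = 99
99 × 2 = 198
198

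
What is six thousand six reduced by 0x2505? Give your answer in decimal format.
Convert six thousand six (English words) → 6×1000 + 6 = 6006 (decimal)
Convert 0x2505 (hexadecimal) → 2×4096 + 5×256 + 5 = 9477 (decimal)
Compute 6006 - 9477 = -3471
-3471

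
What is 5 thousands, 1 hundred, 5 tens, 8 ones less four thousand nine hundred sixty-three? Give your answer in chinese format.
Convert 5 thousands, 1 hundred, 5 tens, 8 ones (place-value notation) → 5×1000 + 1×100 + 5×10 + 8 = 5158 (decimal)
Convert four thousand nine hundred sixty-three (English words) → 4×1000 + 9×100 + 63 = 4963 (decimal)
Compute 5158 - 4963 = 195
Convert 195 (decimal) → 195 = 1×100 + 9×10 + 5 → 一百九十五 (Chinese numeral)
一百九十五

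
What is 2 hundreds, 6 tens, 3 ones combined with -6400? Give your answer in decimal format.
Convert 2 hundreds, 6 tens, 3 ones (place-value notation) → 2×100 + 6×10 + 3 = 263 (decimal)
Compute 263 + -6400 = -6137
-6137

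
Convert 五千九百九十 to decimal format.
Convert 五千九百九十 (Chinese numeral) → 5×1000 + 9×100 + 9×10 = 5990 (decimal)
5990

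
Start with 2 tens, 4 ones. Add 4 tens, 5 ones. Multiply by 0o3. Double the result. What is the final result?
Convert 2 tens, 4 ones (place-value notation) → 2×10 + 4 = 24 (decimal)
Start: 24
Convert 4 tens, 5 ones (place-value notation) → 4×10 + 5 = 45 (decimal)
24 + 45 = 69
Convert 0o3 (octal) → 3 (decimal)
69 × 3 = 207
207 × 2 = 414
414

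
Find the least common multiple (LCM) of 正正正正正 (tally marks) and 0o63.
Convert 正正正正正 (tally marks) → 5 + 5 + 5 + 5 + 5 = 25 (decimal)
Convert 0o63 (octal) → 6×8 + 3 = 51 (decimal)
Compute lcm(25, 51) = 1275
1275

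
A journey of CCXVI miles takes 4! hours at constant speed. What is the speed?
Convert CCXVI (Roman numeral) → 100 + 100 + 10 + 5 + 1 = 216 (decimal)
Convert 4! (factorial) → 24 (decimal)
Compute 216 ÷ 24 = 9
9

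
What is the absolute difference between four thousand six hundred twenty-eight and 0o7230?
Convert four thousand six hundred twenty-eight (English words) → 4×1000 + 6×100 + 28 = 4628 (decimal)
Convert 0o7230 (octal) → 7×512 + 2×64 + 3×8 = 3736 (decimal)
Compute |4628 - 3736| = 892
892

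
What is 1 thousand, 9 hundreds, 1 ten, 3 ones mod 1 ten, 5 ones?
Convert 1 thousand, 9 hundreds, 1 ten, 3 ones (place-value notation) → 1×1000 + 9×100 + 1×10 + 3 = 1913 (decimal)
Convert 1 ten, 5 ones (place-value notation) → 1×10 + 5 = 15 (decimal)
Compute 1913 mod 15 = 8
8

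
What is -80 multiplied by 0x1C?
Convert 0x1C (hexadecimal) → 1×16 + 12 = 28 (decimal)
Compute -80 × 28 = -2240
-2240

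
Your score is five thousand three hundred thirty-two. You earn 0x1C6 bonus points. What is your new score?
Convert five thousand three hundred thirty-two (English words) → 5×1000 + 3×100 + 32 = 5332 (decimal)
Convert 0x1C6 (hexadecimal) → 1×256 + 12×16 + 6 = 454 (decimal)
Compute 5332 + 454 = 5786
5786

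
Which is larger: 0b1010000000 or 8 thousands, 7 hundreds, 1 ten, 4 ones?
Convert 0b1010000000 (binary) → 512 + 128 = 640 (decimal)
Convert 8 thousands, 7 hundreds, 1 ten, 4 ones (place-value notation) → 8×1000 + 7×100 + 1×10 + 4 = 8714 (decimal)
Compare 640 vs 8714: larger = 8714
8714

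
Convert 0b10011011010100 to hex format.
Convert 0b10011011010100 (binary) → 8192 + 1024 + 512 + 128 + 64 + 16 + 4 = 9940 (decimal)
Convert 9940 (decimal) → 9940 = 2×4096 + 6×256 + 13×16 + 4 → 0x26D4 (hexadecimal)
0x26D4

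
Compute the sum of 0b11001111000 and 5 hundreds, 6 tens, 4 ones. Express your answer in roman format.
Convert 0b11001111000 (binary) → 1024 + 512 + 64 + 32 + 16 + 8 = 1656 (decimal)
Convert 5 hundreds, 6 tens, 4 ones (place-value notation) → 5×100 + 6×10 + 4 = 564 (decimal)
Compute 1656 + 564 = 2220
Convert 2220 (decimal) → 2220 = 1000 + 1000 + 100 + 100 + 10 + 10 → MMCCXX (Roman numeral)
MMCCXX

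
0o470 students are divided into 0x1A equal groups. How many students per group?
Convert 0o470 (octal) → 4×64 + 7×8 = 312 (decimal)
Convert 0x1A (hexadecimal) → 1×16 + 10 = 26 (decimal)
Compute 312 ÷ 26 = 12
12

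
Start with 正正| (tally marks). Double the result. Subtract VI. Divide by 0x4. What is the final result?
Convert 正正| (tally marks) → 5 + 5 + 1 = 11 (decimal)
Start: 11
11 × 2 = 22
Convert VI (Roman numeral) → 5 + 1 = 6 (decimal)
22 - 6 = 16
Convert 0x4 (hexadecimal) → 4 (decimal)
16 ÷ 4 = 4
4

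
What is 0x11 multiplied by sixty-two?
Convert 0x11 (hexadecimal) → 1×16 + 1 = 17 (decimal)
Convert sixty-two (English words) → 62 (decimal)
Compute 17 × 62 = 1054
1054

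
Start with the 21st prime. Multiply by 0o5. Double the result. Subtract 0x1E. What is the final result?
Convert the 21st prime (prime index) → 73 (decimal)
Start: 73
Convert 0o5 (octal) → 5 (decimal)
73 × 5 = 365
365 × 2 = 730
Convert 0x1E (hexadecimal) → 1×16 + 14 = 30 (decimal)
730 - 30 = 700
700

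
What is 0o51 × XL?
Convert 0o51 (octal) → 5×8 + 1 = 41 (decimal)
Convert XL (Roman numeral) → 40 (decimal)
Compute 41 × 40 = 1640
1640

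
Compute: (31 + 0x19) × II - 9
Convert 0x19 (hexadecimal) → 1×16 + 9 = 25 (decimal)
Convert II (Roman numeral) → 1 + 1 = 2 (decimal)
Expression in decimal: (31 + 25) × 2 - 9
Parentheses first: 31 + 25 = 56
Multiply: 56 × 2 = 112
Subtract: 112 - 9 = 103
103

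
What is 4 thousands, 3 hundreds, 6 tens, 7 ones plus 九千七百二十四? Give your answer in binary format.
Convert 4 thousands, 3 hundreds, 6 tens, 7 ones (place-value notation) → 4×1000 + 3×100 + 6×10 + 7 = 4367 (decimal)
Convert 九千七百二十四 (Chinese numeral) → 9×1000 + 7×100 + 2×10 + 4 = 9724 (decimal)
Compute 4367 + 9724 = 14091
Convert 14091 (decimal) → 14091 = 8192 + 4096 + 1024 + 512 + 256 + 8 + 2 + 1 → 0b11011100001011 (binary)
0b11011100001011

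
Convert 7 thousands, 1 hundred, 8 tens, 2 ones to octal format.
Convert 7 thousands, 1 hundred, 8 tens, 2 ones (place-value notation) → 7×1000 + 1×100 + 8×10 + 2 = 7182 (decimal)
Convert 7182 (decimal) → 7182 = 1×4096 + 6×512 + 1×8 + 6 → 0o16016 (octal)
0o16016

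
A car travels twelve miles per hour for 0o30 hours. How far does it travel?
Convert twelve (English words) → 12 (decimal)
Convert 0o30 (octal) → 3×8 = 24 (decimal)
Compute 12 × 24 = 288
288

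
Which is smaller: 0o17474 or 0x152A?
Convert 0o17474 (octal) → 1×4096 + 7×512 + 4×64 + 7×8 + 4 = 7996 (decimal)
Convert 0x152A (hexadecimal) → 1×4096 + 5×256 + 2×16 + 10 = 5418 (decimal)
Compare 7996 vs 5418: smaller = 5418
5418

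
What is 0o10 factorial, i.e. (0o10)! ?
Convert 0o10 (octal) → 1×8 = 8 (decimal)
Compute 8! = 40320
40320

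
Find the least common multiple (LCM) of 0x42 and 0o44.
Convert 0x42 (hexadecimal) → 4×16 + 2 = 66 (decimal)
Convert 0o44 (octal) → 4×8 + 4 = 36 (decimal)
Compute lcm(66, 36) = 396
396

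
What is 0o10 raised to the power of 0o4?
Convert 0o10 (octal) → 1×8 = 8 (decimal)
Convert 0o4 (octal) → 4 (decimal)
Compute 8 ^ 4 = 4096
4096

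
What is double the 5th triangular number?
The 5th triangular number = 5×6/2 = 15
Compute 15 × 2 = 30
30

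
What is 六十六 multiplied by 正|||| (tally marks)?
Convert 六十六 (Chinese numeral) → 6×10 + 6 = 66 (decimal)
Convert 正|||| (tally marks) → 5 + 4 = 9 (decimal)
Compute 66 × 9 = 594
594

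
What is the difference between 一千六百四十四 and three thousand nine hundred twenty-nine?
Convert 一千六百四十四 (Chinese numeral) → 1×1000 + 6×100 + 4×10 + 4 = 1644 (decimal)
Convert three thousand nine hundred twenty-nine (English words) → 3×1000 + 9×100 + 29 = 3929 (decimal)
Difference: |1644 - 3929| = 2285
2285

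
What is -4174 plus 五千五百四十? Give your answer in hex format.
Convert 五千五百四十 (Chinese numeral) → 5×1000 + 5×100 + 4×10 = 5540 (decimal)
Compute -4174 + 5540 = 1366
Convert 1366 (decimal) → 1366 = 5×256 + 5×16 + 6 → 0x556 (hexadecimal)
0x556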